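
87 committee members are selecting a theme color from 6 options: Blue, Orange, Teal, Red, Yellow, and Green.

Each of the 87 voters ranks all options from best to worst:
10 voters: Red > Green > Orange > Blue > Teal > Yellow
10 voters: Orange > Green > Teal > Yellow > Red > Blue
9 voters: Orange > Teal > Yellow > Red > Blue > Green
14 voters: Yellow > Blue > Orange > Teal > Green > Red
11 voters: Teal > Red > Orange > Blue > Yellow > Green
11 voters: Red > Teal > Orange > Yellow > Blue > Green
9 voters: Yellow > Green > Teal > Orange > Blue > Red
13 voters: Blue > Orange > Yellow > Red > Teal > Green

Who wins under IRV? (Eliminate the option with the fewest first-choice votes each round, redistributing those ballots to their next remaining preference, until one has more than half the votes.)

Round 1: Blue 13, Orange 19, Teal 11, Red 21, Yellow 23, Green 0. Green eliminated.
Round 2: Blue 13, Orange 19, Teal 11, Red 21, Yellow 23. Teal eliminated.
Round 3: Blue 13, Orange 19, Red 32, Yellow 23. Blue eliminated.
Round 4: Orange 32, Red 32, Yellow 23. Yellow eliminated.
Round 5: Orange 55, Red 32. Orange has a majority (≥44).

Orange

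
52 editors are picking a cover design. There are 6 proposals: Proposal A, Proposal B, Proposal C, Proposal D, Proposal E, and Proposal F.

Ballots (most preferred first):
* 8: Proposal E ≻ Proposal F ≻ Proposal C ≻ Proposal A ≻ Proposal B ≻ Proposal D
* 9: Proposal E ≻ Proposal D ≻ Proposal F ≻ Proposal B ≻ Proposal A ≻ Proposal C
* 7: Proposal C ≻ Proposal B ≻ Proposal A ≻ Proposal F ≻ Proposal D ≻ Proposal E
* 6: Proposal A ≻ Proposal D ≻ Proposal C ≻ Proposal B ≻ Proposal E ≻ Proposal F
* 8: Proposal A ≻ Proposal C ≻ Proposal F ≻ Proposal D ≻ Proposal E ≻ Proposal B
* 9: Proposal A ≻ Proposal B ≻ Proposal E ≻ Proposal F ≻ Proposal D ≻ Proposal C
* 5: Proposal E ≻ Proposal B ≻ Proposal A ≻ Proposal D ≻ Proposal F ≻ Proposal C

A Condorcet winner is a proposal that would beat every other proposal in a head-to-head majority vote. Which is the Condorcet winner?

Proposal A vs Proposal B: 31–21
Proposal A vs Proposal C: 37–15
Proposal A vs Proposal D: 43–9
Proposal A vs Proposal E: 30–22
Proposal A vs Proposal F: 35–17
Proposal A beats every other proposal.

Proposal A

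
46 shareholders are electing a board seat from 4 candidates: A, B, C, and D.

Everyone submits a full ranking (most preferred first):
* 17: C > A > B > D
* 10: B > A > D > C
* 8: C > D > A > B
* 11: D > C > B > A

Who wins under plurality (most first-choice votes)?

C

First-place votes: A 0, B 10, C 25, D 11.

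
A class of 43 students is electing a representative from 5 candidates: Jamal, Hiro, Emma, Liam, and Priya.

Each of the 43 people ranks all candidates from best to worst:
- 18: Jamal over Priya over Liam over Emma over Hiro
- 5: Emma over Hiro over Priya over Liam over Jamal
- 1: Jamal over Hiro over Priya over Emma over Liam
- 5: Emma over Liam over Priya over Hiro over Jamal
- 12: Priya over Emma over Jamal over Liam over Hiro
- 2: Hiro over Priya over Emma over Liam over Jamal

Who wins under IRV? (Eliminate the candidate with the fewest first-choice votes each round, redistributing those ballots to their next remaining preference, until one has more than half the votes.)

Round 1: Jamal 19, Hiro 2, Emma 10, Liam 0, Priya 12. Liam eliminated.
Round 2: Jamal 19, Hiro 2, Emma 10, Priya 12. Hiro eliminated.
Round 3: Jamal 19, Emma 10, Priya 14. Emma eliminated.
Round 4: Jamal 19, Priya 24. Priya has a majority (≥22).

Priya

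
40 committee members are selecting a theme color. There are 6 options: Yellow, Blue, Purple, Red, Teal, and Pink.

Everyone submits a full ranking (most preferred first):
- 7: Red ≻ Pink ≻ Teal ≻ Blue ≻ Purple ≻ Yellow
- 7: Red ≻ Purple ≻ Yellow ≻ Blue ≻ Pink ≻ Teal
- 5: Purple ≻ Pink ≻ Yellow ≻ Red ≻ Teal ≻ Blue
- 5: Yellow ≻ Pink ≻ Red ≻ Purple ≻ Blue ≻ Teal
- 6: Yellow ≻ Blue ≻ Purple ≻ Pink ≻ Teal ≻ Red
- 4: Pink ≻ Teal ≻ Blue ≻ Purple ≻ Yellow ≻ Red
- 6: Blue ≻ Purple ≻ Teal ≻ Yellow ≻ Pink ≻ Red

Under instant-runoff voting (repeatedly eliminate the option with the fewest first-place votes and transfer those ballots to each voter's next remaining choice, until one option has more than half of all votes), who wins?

Round 1: Yellow 11, Blue 6, Purple 5, Red 14, Teal 0, Pink 4. Teal eliminated.
Round 2: Yellow 11, Blue 6, Purple 5, Red 14, Pink 4. Pink eliminated.
Round 3: Yellow 11, Blue 10, Purple 5, Red 14. Purple eliminated.
Round 4: Yellow 16, Blue 10, Red 14. Blue eliminated.
Round 5: Yellow 26, Red 14. Yellow has a majority (≥21).

Yellow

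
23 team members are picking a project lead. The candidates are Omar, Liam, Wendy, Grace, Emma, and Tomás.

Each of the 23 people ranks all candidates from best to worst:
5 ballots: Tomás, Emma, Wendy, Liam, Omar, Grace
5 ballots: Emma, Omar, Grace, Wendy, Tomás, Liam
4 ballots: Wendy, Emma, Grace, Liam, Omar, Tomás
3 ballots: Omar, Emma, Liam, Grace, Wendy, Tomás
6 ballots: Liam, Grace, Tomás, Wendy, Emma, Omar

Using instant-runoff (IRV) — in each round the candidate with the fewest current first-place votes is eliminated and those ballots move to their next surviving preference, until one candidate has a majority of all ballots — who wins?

Round 1: Omar 3, Liam 6, Wendy 4, Grace 0, Emma 5, Tomás 5. Grace eliminated.
Round 2: Omar 3, Liam 6, Wendy 4, Emma 5, Tomás 5. Omar eliminated.
Round 3: Liam 6, Wendy 4, Emma 8, Tomás 5. Wendy eliminated.
Round 4: Liam 6, Emma 12, Tomás 5. Emma has a majority (≥12).

Emma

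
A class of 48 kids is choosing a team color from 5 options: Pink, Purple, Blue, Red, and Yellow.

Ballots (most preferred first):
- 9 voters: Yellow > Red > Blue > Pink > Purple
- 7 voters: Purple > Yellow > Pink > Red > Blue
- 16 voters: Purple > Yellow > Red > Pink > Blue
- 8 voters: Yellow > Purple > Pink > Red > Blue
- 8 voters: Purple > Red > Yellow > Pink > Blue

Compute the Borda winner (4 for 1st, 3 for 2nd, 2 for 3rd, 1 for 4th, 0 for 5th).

Pink: 9×1 + 7×2 + 16×1 + 8×2 + 8×1 = 63
Purple: 9×0 + 7×4 + 16×4 + 8×3 + 8×4 = 148
Blue: 9×2 + 7×0 + 16×0 + 8×0 + 8×0 = 18
Red: 9×3 + 7×1 + 16×2 + 8×1 + 8×3 = 98
Yellow: 9×4 + 7×3 + 16×3 + 8×4 + 8×2 = 153

Yellow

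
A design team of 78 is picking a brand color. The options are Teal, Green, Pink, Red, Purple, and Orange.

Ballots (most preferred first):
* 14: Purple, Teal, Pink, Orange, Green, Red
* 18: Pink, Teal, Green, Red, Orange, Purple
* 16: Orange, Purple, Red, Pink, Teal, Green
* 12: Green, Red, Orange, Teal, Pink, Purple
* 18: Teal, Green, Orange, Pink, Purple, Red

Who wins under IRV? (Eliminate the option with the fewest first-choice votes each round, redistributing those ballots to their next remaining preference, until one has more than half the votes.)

Round 1: Teal 18, Green 12, Pink 18, Red 0, Purple 14, Orange 16. Red eliminated.
Round 2: Teal 18, Green 12, Pink 18, Purple 14, Orange 16. Green eliminated.
Round 3: Teal 18, Pink 18, Purple 14, Orange 28. Purple eliminated.
Round 4: Teal 32, Pink 18, Orange 28. Pink eliminated.
Round 5: Teal 50, Orange 28. Teal has a majority (≥40).

Teal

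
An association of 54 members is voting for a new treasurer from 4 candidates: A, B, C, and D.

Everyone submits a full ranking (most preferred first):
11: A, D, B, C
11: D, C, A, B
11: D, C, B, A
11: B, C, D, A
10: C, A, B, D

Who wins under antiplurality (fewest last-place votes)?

Last-place votes: A 22, B 11, C 11, D 10.

D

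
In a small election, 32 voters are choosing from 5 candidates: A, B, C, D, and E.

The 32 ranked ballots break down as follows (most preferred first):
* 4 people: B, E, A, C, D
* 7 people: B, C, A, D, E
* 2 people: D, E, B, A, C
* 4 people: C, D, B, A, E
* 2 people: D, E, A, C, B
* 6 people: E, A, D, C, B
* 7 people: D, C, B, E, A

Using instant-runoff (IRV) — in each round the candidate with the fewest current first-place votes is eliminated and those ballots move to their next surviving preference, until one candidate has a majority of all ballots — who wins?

D

Round 1: A 0, B 11, C 4, D 11, E 6. A eliminated.
Round 2: B 11, C 4, D 11, E 6. C eliminated.
Round 3: B 11, D 15, E 6. E eliminated.
Round 4: B 11, D 21. D has a majority (≥17).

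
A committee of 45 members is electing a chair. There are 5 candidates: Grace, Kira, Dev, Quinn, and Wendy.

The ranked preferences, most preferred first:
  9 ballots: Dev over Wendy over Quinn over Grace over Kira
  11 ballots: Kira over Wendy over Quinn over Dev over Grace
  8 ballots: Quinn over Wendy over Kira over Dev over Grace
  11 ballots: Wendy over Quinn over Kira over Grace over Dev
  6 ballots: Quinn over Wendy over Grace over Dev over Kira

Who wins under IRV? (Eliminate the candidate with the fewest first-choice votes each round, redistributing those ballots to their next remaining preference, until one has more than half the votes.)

Wendy

Round 1: Grace 0, Kira 11, Dev 9, Quinn 14, Wendy 11. Grace eliminated.
Round 2: Kira 11, Dev 9, Quinn 14, Wendy 11. Dev eliminated.
Round 3: Kira 11, Quinn 14, Wendy 20. Kira eliminated.
Round 4: Quinn 14, Wendy 31. Wendy has a majority (≥23).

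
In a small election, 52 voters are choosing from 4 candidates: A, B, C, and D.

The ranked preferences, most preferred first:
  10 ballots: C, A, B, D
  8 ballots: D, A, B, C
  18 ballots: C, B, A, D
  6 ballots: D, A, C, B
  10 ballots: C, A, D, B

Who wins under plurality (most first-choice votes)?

C

First-place votes: A 0, B 0, C 38, D 14.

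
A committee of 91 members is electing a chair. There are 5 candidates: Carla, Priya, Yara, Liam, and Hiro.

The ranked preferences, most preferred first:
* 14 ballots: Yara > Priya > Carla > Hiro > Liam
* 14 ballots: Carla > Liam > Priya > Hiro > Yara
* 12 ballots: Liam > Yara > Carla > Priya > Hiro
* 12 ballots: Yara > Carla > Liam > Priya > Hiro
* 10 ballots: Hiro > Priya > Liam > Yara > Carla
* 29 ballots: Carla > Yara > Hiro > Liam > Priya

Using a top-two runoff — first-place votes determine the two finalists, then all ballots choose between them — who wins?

Round 1 first-place votes: Carla 43, Priya 0, Yara 26, Liam 12, Hiro 10. Carla and Yara advance.
Runoff: Carla is ranked above Yara on 43 ballots, Yara above Carla on 48.

Yara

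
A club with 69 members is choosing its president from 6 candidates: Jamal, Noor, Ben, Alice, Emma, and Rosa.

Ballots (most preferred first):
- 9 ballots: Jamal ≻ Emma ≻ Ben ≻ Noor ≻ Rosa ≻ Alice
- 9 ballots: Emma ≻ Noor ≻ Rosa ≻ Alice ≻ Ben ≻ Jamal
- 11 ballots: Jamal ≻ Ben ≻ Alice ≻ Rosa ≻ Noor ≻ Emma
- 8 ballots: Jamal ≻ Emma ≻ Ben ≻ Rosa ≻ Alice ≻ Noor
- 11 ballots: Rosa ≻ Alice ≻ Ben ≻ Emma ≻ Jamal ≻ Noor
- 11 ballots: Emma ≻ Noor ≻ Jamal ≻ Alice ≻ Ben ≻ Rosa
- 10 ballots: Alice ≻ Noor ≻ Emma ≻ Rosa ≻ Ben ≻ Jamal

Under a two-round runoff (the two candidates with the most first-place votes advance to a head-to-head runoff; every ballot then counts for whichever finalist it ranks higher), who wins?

Round 1 first-place votes: Jamal 28, Noor 0, Ben 0, Alice 10, Emma 20, Rosa 11. Jamal and Emma advance.
Runoff: Jamal is ranked above Emma on 28 ballots, Emma above Jamal on 41.

Emma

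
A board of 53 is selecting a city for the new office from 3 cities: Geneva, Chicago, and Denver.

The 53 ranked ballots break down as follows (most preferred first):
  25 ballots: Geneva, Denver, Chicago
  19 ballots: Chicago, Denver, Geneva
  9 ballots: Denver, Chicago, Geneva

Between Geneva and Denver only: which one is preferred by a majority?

Geneva is ranked above Denver on 25 ballots; Denver above Geneva on 28.

Denver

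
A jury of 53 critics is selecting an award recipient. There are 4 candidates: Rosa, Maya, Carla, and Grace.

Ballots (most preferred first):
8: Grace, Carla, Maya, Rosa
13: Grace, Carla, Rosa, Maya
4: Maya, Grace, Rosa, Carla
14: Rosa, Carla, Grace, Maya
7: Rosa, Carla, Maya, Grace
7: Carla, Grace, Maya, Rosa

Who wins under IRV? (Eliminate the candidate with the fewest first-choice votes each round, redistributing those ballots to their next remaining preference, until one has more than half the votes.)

Round 1: Rosa 21, Maya 4, Carla 7, Grace 21. Maya eliminated.
Round 2: Rosa 21, Carla 7, Grace 25. Carla eliminated.
Round 3: Rosa 21, Grace 32. Grace has a majority (≥27).

Grace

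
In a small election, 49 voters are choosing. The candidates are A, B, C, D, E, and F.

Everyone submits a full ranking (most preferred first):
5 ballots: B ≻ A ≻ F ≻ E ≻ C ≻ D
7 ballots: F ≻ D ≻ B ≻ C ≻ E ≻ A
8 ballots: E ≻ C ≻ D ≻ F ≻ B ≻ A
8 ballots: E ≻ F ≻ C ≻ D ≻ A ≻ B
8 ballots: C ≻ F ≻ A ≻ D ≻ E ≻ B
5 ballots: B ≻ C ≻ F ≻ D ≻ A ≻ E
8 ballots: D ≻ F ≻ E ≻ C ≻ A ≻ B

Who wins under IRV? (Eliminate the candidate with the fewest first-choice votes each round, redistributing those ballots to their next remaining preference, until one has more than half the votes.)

D

Round 1: A 0, B 10, C 8, D 8, E 16, F 7. A eliminated.
Round 2: B 10, C 8, D 8, E 16, F 7. F eliminated.
Round 3: B 10, C 8, D 15, E 16. C eliminated.
Round 4: B 10, D 23, E 16. B eliminated.
Round 5: D 28, E 21. D has a majority (≥25).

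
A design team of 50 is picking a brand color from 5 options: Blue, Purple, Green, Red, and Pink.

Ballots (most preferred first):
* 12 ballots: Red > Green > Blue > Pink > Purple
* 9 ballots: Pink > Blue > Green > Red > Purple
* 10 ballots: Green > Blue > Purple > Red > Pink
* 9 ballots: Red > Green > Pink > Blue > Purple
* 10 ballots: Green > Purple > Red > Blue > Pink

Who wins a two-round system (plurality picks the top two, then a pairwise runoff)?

Green

Round 1 first-place votes: Blue 0, Purple 0, Green 20, Red 21, Pink 9. Red and Green advance.
Runoff: Red is ranked above Green on 21 ballots, Green above Red on 29.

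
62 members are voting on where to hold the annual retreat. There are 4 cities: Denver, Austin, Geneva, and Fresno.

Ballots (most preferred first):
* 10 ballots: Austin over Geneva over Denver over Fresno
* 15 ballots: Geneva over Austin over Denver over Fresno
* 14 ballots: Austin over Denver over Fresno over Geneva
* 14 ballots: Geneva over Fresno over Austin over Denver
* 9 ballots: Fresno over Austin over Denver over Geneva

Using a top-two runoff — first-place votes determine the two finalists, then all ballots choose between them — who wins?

Round 1 first-place votes: Denver 0, Austin 24, Geneva 29, Fresno 9. Geneva and Austin advance.
Runoff: Geneva is ranked above Austin on 29 ballots, Austin above Geneva on 33.

Austin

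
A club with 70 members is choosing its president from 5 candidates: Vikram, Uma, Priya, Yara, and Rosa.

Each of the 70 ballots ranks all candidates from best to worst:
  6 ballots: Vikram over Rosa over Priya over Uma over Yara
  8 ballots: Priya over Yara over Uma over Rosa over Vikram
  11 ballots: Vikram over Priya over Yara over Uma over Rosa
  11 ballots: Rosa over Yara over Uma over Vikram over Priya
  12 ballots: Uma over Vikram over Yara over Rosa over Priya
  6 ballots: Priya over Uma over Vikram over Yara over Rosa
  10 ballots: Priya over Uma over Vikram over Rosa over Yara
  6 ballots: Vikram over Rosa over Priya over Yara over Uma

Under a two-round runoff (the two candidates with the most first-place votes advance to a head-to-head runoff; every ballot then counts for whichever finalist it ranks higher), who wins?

Vikram

Round 1 first-place votes: Vikram 23, Uma 12, Priya 24, Yara 0, Rosa 11. Priya and Vikram advance.
Runoff: Priya is ranked above Vikram on 24 ballots, Vikram above Priya on 46.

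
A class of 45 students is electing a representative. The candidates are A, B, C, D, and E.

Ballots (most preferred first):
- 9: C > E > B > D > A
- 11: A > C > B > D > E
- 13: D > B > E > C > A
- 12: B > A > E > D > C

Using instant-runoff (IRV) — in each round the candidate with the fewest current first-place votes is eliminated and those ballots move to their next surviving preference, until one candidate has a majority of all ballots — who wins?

Round 1: A 11, B 12, C 9, D 13, E 0. E eliminated.
Round 2: A 11, B 12, C 9, D 13. C eliminated.
Round 3: A 11, B 21, D 13. A eliminated.
Round 4: B 32, D 13. B has a majority (≥23).

B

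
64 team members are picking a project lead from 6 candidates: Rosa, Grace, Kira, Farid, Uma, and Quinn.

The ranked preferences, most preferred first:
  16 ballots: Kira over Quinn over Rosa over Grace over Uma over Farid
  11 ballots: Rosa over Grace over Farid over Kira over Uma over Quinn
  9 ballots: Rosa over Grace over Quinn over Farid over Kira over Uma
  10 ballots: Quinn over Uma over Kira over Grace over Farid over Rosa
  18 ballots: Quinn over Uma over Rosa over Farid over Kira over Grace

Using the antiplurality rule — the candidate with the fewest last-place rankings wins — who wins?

Kira

Last-place votes: Rosa 10, Grace 18, Kira 0, Farid 16, Uma 9, Quinn 11.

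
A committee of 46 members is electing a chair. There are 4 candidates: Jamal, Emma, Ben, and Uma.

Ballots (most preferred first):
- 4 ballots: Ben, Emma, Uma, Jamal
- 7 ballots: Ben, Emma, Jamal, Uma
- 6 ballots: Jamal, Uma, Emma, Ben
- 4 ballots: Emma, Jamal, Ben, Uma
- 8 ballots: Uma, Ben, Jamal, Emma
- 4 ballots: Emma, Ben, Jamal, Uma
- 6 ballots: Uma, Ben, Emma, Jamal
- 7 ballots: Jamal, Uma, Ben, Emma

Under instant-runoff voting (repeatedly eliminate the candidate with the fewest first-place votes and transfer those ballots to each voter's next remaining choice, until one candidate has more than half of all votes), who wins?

Round 1: Jamal 13, Emma 8, Ben 11, Uma 14. Emma eliminated.
Round 2: Jamal 17, Ben 15, Uma 14. Uma eliminated.
Round 3: Jamal 17, Ben 29. Ben has a majority (≥24).

Ben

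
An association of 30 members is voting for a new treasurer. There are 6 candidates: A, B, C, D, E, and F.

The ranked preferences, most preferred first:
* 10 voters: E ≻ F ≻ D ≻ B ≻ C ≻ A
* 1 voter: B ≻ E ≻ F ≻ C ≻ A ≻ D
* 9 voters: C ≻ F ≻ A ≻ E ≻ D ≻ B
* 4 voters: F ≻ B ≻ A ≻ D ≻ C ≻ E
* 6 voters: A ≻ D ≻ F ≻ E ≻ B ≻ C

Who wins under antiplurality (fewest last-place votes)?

F

Last-place votes: A 10, B 9, C 6, D 1, E 4, F 0.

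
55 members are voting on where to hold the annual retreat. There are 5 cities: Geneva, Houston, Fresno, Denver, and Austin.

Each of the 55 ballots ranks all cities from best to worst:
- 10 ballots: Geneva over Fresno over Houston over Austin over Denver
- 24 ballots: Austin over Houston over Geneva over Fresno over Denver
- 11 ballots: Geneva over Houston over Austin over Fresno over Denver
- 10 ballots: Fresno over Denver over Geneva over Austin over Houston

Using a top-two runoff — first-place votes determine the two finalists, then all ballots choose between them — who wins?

Round 1 first-place votes: Geneva 21, Houston 0, Fresno 10, Denver 0, Austin 24. Austin and Geneva advance.
Runoff: Austin is ranked above Geneva on 24 ballots, Geneva above Austin on 31.

Geneva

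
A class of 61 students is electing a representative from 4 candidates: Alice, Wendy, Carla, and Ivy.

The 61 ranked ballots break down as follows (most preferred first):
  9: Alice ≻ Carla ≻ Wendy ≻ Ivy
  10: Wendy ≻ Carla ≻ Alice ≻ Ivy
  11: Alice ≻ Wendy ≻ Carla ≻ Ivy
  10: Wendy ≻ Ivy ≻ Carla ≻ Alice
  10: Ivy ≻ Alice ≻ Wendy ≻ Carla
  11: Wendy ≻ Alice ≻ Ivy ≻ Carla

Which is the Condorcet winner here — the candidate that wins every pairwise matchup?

Wendy vs Alice: 31–30
Wendy vs Carla: 52–9
Wendy vs Ivy: 51–10
Wendy beats every other candidate.

Wendy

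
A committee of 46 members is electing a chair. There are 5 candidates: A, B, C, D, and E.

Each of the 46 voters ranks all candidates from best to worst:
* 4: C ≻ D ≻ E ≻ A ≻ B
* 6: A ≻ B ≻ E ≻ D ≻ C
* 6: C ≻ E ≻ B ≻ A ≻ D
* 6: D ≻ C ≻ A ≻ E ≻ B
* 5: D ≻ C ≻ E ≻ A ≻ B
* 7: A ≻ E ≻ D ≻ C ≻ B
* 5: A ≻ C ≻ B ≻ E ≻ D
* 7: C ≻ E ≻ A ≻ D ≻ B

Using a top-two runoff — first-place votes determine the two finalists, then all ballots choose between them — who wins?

Round 1 first-place votes: A 18, B 0, C 17, D 11, E 0. A and C advance.
Runoff: A is ranked above C on 18 ballots, C above A on 28.

C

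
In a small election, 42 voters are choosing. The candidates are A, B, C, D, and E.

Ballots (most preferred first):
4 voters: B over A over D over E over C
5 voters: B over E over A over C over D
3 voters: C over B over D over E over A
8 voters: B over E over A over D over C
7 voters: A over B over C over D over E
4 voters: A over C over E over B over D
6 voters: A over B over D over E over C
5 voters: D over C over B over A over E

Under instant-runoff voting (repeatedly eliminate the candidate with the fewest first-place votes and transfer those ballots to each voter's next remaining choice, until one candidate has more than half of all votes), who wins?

Round 1: A 17, B 17, C 3, D 5, E 0. E eliminated.
Round 2: A 17, B 17, C 3, D 5. C eliminated.
Round 3: A 17, B 20, D 5. D eliminated.
Round 4: A 17, B 25. B has a majority (≥22).

B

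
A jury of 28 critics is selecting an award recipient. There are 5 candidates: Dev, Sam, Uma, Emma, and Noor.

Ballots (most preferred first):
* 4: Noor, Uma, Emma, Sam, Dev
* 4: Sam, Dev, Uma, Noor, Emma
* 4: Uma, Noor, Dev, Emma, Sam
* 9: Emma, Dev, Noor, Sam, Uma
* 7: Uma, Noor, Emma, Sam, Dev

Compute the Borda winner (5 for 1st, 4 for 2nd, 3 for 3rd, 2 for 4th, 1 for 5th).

Noor

Dev: 4×1 + 4×4 + 4×3 + 9×4 + 7×1 = 75
Sam: 4×2 + 4×5 + 4×1 + 9×2 + 7×2 = 64
Uma: 4×4 + 4×3 + 4×5 + 9×1 + 7×5 = 92
Emma: 4×3 + 4×1 + 4×2 + 9×5 + 7×3 = 90
Noor: 4×5 + 4×2 + 4×4 + 9×3 + 7×4 = 99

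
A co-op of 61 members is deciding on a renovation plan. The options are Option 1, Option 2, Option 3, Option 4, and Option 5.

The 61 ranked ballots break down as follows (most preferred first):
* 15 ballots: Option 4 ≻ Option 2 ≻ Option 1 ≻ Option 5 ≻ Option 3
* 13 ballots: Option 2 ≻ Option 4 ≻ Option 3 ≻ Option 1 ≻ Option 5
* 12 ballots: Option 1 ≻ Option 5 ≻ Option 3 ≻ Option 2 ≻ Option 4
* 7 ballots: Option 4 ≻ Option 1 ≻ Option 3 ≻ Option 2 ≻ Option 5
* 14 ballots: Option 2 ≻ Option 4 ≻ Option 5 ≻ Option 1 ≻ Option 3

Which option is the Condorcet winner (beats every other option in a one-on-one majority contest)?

Option 2 vs Option 1: 42–19
Option 2 vs Option 3: 42–19
Option 2 vs Option 4: 39–22
Option 2 vs Option 5: 49–12
Option 2 beats every other option.

Option 2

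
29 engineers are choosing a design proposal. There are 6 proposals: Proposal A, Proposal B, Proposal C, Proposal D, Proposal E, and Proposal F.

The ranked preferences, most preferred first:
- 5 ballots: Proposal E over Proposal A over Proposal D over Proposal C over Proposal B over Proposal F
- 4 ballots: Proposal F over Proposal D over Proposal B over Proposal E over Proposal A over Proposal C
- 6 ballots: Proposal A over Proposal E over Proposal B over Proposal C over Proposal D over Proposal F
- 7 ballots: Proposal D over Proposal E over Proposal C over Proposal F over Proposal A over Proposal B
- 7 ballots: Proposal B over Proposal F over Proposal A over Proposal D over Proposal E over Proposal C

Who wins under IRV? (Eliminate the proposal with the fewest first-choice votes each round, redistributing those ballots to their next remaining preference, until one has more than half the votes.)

Round 1: Proposal A 6, Proposal B 7, Proposal C 0, Proposal D 7, Proposal E 5, Proposal F 4. Proposal C eliminated.
Round 2: Proposal A 6, Proposal B 7, Proposal D 7, Proposal E 5, Proposal F 4. Proposal F eliminated.
Round 3: Proposal A 6, Proposal B 7, Proposal D 11, Proposal E 5. Proposal E eliminated.
Round 4: Proposal A 11, Proposal B 7, Proposal D 11. Proposal B eliminated.
Round 5: Proposal A 18, Proposal D 11. Proposal A has a majority (≥15).

Proposal A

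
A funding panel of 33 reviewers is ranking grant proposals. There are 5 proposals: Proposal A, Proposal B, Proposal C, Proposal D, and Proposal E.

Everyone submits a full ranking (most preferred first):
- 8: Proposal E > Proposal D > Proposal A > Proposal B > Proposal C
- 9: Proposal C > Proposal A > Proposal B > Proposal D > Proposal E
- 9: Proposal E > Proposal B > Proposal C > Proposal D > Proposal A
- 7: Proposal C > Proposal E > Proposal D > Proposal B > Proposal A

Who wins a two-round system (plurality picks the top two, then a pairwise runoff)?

Proposal E

Round 1 first-place votes: Proposal A 0, Proposal B 0, Proposal C 16, Proposal D 0, Proposal E 17. Proposal E and Proposal C advance.
Runoff: Proposal E is ranked above Proposal C on 17 ballots, Proposal C above Proposal E on 16.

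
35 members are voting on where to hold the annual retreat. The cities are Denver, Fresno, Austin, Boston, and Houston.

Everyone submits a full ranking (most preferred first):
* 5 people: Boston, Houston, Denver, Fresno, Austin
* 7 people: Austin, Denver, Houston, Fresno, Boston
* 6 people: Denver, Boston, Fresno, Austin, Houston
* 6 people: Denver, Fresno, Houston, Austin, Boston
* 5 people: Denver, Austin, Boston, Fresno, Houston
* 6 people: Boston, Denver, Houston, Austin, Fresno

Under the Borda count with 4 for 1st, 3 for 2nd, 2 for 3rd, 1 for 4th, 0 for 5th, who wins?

Denver

Denver: 5×2 + 7×3 + 6×4 + 6×4 + 5×4 + 6×3 = 117
Fresno: 5×1 + 7×1 + 6×2 + 6×3 + 5×1 + 6×0 = 47
Austin: 5×0 + 7×4 + 6×1 + 6×1 + 5×3 + 6×1 = 61
Boston: 5×4 + 7×0 + 6×3 + 6×0 + 5×2 + 6×4 = 72
Houston: 5×3 + 7×2 + 6×0 + 6×2 + 5×0 + 6×2 = 53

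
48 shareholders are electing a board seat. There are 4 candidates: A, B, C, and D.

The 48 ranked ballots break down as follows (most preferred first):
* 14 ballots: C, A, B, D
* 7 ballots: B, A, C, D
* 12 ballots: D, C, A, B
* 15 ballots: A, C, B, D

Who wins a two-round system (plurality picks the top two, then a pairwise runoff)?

Round 1 first-place votes: A 15, B 7, C 14, D 12. A and C advance.
Runoff: A is ranked above C on 22 ballots, C above A on 26.

C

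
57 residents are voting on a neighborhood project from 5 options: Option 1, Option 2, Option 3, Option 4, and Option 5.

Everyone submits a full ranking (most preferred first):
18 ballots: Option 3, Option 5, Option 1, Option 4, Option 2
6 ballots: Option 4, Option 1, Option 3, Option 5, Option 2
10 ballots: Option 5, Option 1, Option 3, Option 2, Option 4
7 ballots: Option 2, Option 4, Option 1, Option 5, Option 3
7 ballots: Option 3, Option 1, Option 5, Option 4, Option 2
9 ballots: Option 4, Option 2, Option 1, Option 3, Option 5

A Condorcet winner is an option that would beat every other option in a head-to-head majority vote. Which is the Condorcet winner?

Option 1 vs Option 2: 41–16
Option 1 vs Option 3: 32–25
Option 1 vs Option 4: 35–22
Option 1 vs Option 5: 29–28
Option 1 beats every other option.

Option 1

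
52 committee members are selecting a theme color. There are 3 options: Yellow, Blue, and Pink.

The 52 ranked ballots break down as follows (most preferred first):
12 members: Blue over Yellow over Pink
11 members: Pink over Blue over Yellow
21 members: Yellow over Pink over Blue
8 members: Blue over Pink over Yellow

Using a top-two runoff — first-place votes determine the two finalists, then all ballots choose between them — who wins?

Blue

Round 1 first-place votes: Yellow 21, Blue 20, Pink 11. Yellow and Blue advance.
Runoff: Yellow is ranked above Blue on 21 ballots, Blue above Yellow on 31.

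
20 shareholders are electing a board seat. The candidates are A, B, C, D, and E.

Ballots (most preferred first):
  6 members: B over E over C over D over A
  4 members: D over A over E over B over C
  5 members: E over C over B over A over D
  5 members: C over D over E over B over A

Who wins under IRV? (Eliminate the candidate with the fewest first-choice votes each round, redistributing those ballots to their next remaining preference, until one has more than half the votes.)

E

Round 1: A 0, B 6, C 5, D 4, E 5. A eliminated.
Round 2: B 6, C 5, D 4, E 5. D eliminated.
Round 3: B 6, C 5, E 9. C eliminated.
Round 4: B 6, E 14. E has a majority (≥11).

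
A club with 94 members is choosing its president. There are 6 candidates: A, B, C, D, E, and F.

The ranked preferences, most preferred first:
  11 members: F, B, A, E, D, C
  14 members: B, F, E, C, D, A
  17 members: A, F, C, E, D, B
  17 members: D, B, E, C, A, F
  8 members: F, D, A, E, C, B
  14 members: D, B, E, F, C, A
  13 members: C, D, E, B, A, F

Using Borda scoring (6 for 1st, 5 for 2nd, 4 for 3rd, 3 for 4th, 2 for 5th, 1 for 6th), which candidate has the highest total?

D

A: 11×4 + 14×1 + 17×6 + 17×2 + 8×4 + 14×1 + 13×2 = 266
B: 11×5 + 14×6 + 17×1 + 17×5 + 8×1 + 14×5 + 13×3 = 358
C: 11×1 + 14×3 + 17×4 + 17×3 + 8×2 + 14×2 + 13×6 = 294
D: 11×2 + 14×2 + 17×2 + 17×6 + 8×5 + 14×6 + 13×5 = 375
E: 11×3 + 14×4 + 17×3 + 17×4 + 8×3 + 14×4 + 13×4 = 340
F: 11×6 + 14×5 + 17×5 + 17×1 + 8×6 + 14×3 + 13×1 = 341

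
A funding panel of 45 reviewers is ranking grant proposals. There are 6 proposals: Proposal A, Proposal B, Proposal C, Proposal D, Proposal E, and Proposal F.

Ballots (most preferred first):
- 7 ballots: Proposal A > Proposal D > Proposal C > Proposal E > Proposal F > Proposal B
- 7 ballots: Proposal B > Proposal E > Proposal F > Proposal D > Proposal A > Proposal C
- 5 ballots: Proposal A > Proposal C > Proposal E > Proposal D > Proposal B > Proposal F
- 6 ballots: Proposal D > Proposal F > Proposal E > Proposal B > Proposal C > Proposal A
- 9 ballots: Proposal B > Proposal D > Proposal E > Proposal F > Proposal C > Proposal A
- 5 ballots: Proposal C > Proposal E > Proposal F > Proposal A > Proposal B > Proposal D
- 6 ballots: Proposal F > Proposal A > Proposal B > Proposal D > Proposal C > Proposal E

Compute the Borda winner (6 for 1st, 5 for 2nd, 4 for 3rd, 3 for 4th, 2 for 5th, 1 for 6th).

Proposal D

Proposal A: 7×6 + 7×2 + 5×6 + 6×1 + 9×1 + 5×3 + 6×5 = 146
Proposal B: 7×1 + 7×6 + 5×2 + 6×3 + 9×6 + 5×2 + 6×4 = 165
Proposal C: 7×4 + 7×1 + 5×5 + 6×2 + 9×2 + 5×6 + 6×2 = 132
Proposal D: 7×5 + 7×3 + 5×3 + 6×6 + 9×5 + 5×1 + 6×3 = 175
Proposal E: 7×3 + 7×5 + 5×4 + 6×4 + 9×4 + 5×5 + 6×1 = 167
Proposal F: 7×2 + 7×4 + 5×1 + 6×5 + 9×3 + 5×4 + 6×6 = 160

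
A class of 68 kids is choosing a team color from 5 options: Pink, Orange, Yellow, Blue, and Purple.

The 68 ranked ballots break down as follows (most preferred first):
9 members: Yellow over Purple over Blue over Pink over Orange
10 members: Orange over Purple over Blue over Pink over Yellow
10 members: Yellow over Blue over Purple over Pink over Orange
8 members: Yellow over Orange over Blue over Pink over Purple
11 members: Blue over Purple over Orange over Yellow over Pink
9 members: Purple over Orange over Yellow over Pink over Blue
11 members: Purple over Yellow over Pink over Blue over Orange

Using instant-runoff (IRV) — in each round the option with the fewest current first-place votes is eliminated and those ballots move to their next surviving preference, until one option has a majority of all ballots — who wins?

Round 1: Pink 0, Orange 10, Yellow 27, Blue 11, Purple 20. Pink eliminated.
Round 2: Orange 10, Yellow 27, Blue 11, Purple 20. Orange eliminated.
Round 3: Yellow 27, Blue 11, Purple 30. Blue eliminated.
Round 4: Yellow 27, Purple 41. Purple has a majority (≥35).

Purple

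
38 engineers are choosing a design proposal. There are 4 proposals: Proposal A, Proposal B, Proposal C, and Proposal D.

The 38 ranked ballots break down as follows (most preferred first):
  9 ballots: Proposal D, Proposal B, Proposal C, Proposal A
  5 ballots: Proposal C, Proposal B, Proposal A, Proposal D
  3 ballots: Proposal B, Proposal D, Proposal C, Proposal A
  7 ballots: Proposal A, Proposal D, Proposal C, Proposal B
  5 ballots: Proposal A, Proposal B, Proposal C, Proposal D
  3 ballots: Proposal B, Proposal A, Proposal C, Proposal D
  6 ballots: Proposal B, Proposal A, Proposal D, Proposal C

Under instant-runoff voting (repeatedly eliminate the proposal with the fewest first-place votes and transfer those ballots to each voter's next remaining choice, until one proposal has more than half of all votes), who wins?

Proposal B

Round 1: Proposal A 12, Proposal B 12, Proposal C 5, Proposal D 9. Proposal C eliminated.
Round 2: Proposal A 12, Proposal B 17, Proposal D 9. Proposal D eliminated.
Round 3: Proposal A 12, Proposal B 26. Proposal B has a majority (≥20).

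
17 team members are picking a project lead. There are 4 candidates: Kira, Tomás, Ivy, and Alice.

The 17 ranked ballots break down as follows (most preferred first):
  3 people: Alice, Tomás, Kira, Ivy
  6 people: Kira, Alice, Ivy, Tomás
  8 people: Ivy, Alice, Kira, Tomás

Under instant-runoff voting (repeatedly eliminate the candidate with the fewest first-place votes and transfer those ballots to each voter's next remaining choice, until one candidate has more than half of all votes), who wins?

Kira

Round 1: Kira 6, Tomás 0, Ivy 8, Alice 3. Tomás eliminated.
Round 2: Kira 6, Ivy 8, Alice 3. Alice eliminated.
Round 3: Kira 9, Ivy 8. Kira has a majority (≥9).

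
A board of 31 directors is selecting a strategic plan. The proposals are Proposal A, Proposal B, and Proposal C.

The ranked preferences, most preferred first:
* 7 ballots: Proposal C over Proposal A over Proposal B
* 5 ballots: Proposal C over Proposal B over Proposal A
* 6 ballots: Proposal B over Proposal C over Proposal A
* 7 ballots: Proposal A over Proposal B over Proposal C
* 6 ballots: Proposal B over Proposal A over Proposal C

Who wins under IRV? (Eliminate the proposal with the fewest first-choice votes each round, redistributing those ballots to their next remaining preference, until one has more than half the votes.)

Round 1: Proposal A 7, Proposal B 12, Proposal C 12. Proposal A eliminated.
Round 2: Proposal B 19, Proposal C 12. Proposal B has a majority (≥16).

Proposal B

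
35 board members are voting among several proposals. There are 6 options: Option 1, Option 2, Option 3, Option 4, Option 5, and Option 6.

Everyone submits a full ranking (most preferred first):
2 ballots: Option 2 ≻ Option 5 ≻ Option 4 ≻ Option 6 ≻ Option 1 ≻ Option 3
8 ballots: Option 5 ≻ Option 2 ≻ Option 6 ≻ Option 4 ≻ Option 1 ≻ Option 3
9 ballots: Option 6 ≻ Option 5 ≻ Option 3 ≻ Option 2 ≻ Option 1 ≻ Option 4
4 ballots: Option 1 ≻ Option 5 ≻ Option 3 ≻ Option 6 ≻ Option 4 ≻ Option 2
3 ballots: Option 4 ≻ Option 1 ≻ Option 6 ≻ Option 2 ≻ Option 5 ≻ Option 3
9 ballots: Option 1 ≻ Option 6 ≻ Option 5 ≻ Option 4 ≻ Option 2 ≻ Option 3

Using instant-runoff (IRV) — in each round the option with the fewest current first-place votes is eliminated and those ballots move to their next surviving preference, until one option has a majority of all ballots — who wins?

Option 5

Round 1: Option 1 13, Option 2 2, Option 3 0, Option 4 3, Option 5 8, Option 6 9. Option 3 eliminated.
Round 2: Option 1 13, Option 2 2, Option 4 3, Option 5 8, Option 6 9. Option 2 eliminated.
Round 3: Option 1 13, Option 4 3, Option 5 10, Option 6 9. Option 4 eliminated.
Round 4: Option 1 16, Option 5 10, Option 6 9. Option 6 eliminated.
Round 5: Option 1 16, Option 5 19. Option 5 has a majority (≥18).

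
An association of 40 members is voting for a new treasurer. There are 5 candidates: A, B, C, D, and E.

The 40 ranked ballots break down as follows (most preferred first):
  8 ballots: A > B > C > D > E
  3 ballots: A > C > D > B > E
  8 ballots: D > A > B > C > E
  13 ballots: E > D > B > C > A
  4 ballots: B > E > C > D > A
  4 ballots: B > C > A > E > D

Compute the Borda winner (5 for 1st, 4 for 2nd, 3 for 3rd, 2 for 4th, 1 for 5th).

B

A: 8×5 + 3×5 + 8×4 + 13×1 + 4×1 + 4×3 = 116
B: 8×4 + 3×2 + 8×3 + 13×3 + 4×5 + 4×5 = 141
C: 8×3 + 3×4 + 8×2 + 13×2 + 4×3 + 4×4 = 106
D: 8×2 + 3×3 + 8×5 + 13×4 + 4×2 + 4×1 = 129
E: 8×1 + 3×1 + 8×1 + 13×5 + 4×4 + 4×2 = 108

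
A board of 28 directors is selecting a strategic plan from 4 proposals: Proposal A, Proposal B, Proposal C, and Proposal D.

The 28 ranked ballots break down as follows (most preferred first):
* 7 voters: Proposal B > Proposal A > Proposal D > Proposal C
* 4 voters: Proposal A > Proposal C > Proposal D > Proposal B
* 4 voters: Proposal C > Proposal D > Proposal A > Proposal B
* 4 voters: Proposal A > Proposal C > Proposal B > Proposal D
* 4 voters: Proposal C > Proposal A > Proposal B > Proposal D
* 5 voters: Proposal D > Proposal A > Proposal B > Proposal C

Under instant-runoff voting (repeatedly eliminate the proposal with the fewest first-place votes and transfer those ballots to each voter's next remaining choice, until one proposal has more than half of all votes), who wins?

Proposal A

Round 1: Proposal A 8, Proposal B 7, Proposal C 8, Proposal D 5. Proposal D eliminated.
Round 2: Proposal A 13, Proposal B 7, Proposal C 8. Proposal B eliminated.
Round 3: Proposal A 20, Proposal C 8. Proposal A has a majority (≥15).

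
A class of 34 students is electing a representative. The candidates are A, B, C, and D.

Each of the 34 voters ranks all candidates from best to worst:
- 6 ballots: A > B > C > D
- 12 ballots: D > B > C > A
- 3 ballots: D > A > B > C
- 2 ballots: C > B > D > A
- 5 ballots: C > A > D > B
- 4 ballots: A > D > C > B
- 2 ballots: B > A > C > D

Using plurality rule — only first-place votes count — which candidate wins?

D

First-place votes: A 10, B 2, C 7, D 15.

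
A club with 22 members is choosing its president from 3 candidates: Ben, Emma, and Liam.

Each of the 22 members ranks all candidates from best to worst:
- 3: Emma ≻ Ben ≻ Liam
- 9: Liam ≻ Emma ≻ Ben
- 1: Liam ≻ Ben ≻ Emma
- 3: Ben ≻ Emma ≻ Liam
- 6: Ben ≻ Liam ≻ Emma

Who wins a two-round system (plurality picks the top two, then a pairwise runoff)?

Round 1 first-place votes: Ben 9, Emma 3, Liam 10. Liam and Ben advance.
Runoff: Liam is ranked above Ben on 10 ballots, Ben above Liam on 12.

Ben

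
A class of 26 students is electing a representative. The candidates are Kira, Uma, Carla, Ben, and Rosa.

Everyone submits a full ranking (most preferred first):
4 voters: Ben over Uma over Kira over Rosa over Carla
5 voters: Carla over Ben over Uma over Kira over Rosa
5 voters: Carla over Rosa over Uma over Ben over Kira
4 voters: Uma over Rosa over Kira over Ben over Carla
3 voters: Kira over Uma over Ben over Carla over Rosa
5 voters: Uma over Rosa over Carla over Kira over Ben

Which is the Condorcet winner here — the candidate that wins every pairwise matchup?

Uma vs Kira: 23–3
Uma vs Carla: 16–10
Uma vs Ben: 17–9
Uma vs Rosa: 21–5
Uma beats every other candidate.

Uma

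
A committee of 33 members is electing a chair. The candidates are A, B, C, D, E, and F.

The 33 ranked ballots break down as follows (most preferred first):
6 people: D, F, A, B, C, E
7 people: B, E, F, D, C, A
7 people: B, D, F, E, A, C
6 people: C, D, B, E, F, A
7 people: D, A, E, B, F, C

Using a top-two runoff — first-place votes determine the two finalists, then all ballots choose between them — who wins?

D

Round 1 first-place votes: A 0, B 14, C 6, D 13, E 0, F 0. B and D advance.
Runoff: B is ranked above D on 14 ballots, D above B on 19.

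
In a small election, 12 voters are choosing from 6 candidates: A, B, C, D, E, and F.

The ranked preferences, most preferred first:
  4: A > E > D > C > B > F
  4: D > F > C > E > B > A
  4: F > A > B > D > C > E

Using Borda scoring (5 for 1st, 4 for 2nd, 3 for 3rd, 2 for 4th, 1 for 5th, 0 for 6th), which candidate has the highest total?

A: 4×5 + 4×0 + 4×4 = 36
B: 4×1 + 4×1 + 4×3 = 20
C: 4×2 + 4×3 + 4×1 = 24
D: 4×3 + 4×5 + 4×2 = 40
E: 4×4 + 4×2 + 4×0 = 24
F: 4×0 + 4×4 + 4×5 = 36

D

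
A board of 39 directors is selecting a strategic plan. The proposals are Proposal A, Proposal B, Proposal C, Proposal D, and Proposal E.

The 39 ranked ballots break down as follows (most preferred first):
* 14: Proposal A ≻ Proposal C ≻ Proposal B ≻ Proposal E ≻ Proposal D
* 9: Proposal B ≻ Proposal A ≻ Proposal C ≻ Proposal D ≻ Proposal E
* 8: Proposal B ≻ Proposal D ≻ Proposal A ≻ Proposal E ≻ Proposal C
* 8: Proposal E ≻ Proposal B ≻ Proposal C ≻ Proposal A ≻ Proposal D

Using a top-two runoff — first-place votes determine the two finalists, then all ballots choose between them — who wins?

Round 1 first-place votes: Proposal A 14, Proposal B 17, Proposal C 0, Proposal D 0, Proposal E 8. Proposal B and Proposal A advance.
Runoff: Proposal B is ranked above Proposal A on 25 ballots, Proposal A above Proposal B on 14.

Proposal B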